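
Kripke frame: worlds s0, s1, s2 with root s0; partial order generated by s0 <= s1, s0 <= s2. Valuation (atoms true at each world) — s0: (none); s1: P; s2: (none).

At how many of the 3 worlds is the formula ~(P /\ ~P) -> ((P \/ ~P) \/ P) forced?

s0: does not force it — s0 ||-/- ~(P /\ ~P) -> ((P \/ ~P) \/ P): already at s0 itself, s0 ||- ~(P /\ ~P) but s0 ||-/- (P \/ ~P) \/ P.
s1: forces it.
s2: forces it.
Worlds forcing the formula: {s1, s2}.

2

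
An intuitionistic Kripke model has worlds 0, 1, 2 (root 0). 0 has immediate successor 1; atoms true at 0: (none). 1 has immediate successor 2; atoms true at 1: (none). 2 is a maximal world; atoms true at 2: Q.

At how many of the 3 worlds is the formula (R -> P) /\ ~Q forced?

0

0: does not force it — 0 ||-/- (R -> P) /\ ~Q since 0 fails ~Q.
1: does not force it — 1 ||-/- (R -> P) /\ ~Q since 1 fails ~Q.
2: does not force it — 2 ||-/- (R -> P) /\ ~Q since 2 fails ~Q.
Worlds forcing the formula: { }.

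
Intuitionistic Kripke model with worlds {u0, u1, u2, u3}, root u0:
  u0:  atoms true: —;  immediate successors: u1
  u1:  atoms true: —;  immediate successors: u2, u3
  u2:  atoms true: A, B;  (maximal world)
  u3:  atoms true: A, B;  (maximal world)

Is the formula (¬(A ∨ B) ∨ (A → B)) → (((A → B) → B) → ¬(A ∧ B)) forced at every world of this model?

Not every world: u0 ⊮ (¬(A ∨ B) ∨ (A → B)) → (((A → B) → B) → ¬(A ∧ B)).
u0 ⊮ (¬(A ∨ B) ∨ (A → B)) → (((A → B) → B) → ¬(A ∧ B)): already at u0 itself, u0 ⊩ ¬(A ∨ B) ∨ (A → B) but u0 ⊮ ((A → B) → B) → ¬(A ∧ B).
u0 ⊮ ((A → B) → B) → ¬(A ∧ B): at the accessible world u2, u2 ⊩ (A → B) → B but u2 ⊮ ¬(A ∧ B).

No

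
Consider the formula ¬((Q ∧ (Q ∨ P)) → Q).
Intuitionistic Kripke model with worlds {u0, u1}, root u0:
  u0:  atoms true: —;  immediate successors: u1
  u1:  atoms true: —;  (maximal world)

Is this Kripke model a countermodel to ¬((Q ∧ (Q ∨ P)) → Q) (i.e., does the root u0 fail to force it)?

u0 ⊮ ¬((Q ∧ (Q ∨ P)) → Q) since u0 is accessible from u0 and u0 ⊩ (Q ∧ (Q ∨ P)) → Q.
u0 ⊩ (Q ∧ (Q ∨ P)) → Q vacuously: no world accessible from u0 forces the antecedent Q ∧ (Q ∨ P).
So the root u0 does not force ¬((Q ∧ (Q ∨ P)) → Q); the model is a countermodel.

Yes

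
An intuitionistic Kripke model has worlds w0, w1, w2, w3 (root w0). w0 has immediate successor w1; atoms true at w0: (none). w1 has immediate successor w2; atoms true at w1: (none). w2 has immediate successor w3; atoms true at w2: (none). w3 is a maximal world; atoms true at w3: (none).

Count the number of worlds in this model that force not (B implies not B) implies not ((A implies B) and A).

w0: forces it.
w1: forces it.
w2: forces it.
w3: forces it.
Worlds forcing the formula: {w0, w1, w2, w3}.

4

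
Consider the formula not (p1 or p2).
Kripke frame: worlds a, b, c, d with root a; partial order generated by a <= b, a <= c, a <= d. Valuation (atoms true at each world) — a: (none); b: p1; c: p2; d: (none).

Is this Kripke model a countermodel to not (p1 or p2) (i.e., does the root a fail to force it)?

a does not force not (p1 or p2) since b is accessible from a and b forces p1 or p2.
b forces p1 or p2 via the disjunct p1.
So the root a does not force not (p1 or p2); the model is a countermodel.

Yes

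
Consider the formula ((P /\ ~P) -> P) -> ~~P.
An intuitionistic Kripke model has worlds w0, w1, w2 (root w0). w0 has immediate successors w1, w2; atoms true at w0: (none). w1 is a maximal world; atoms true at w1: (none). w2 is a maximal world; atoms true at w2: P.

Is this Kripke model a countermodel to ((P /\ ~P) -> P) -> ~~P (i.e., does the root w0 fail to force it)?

w0 ||-/- ((P /\ ~P) -> P) -> ~~P: already at w0 itself, w0 ||- (P /\ ~P) -> P but w0 ||-/- ~~P.
w0 ||-/- ~~P since w1 is accessible from w0 and w1 ||- ~P.
w1 ||- ~P: no world accessible from w1 forces P.
So the root w0 does not force ((P /\ ~P) -> P) -> ~~P; the model is a countermodel.

Yes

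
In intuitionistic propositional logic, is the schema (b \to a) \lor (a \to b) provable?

This is the Gödel–Dummett linearity axiom, which is not intuitionistically valid.
A Kripke countermodel: worlds 0, 1, 2; order generated by 0 \le 1, 0 \le 2; atoms true at each world — 0:{}; 1:{b}; 2:{a}.
0 \nVdash (b \to a) \lor (a \to b): neither disjunct is forced at 0.
0 \nVdash b \to a: at the accessible world 1, 1 \Vdash b but 1 \nVdash a.
1 lacks atom a, so 1 \nVdash a.
So the root 0 does not force the formula.

No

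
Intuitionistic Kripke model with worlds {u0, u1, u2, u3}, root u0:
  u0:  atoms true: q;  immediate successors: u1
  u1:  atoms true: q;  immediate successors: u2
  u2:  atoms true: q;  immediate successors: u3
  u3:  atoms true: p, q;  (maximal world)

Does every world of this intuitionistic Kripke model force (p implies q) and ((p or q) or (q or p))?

Yes

u0 forces (p implies q) and ((p or q) or (q or p)) since u0 forces both conjuncts.
Since the root u0 forces (p implies q) and ((p or q) or (q or p)) and forcing is persistent (monotone upward), every world forces it.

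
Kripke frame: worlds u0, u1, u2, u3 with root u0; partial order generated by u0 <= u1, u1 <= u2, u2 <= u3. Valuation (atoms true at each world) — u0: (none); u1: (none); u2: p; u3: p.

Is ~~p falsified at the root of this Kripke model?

u0 ||- ~~p: no world accessible from u0 forces ~p.
So the root u0 forces ~~p; the model is not a countermodel.

No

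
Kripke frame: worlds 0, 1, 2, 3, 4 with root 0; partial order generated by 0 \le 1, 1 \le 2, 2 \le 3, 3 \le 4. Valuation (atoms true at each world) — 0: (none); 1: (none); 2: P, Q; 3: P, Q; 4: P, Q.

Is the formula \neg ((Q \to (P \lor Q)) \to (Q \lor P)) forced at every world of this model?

No

Not every world: 0 \nVdash \neg ((Q \to (P \lor Q)) \to (Q \lor P)).
0 \nVdash \neg ((Q \to (P \lor Q)) \to (Q \lor P)) since 2 is accessible from 0 and 2 \Vdash (Q \to (P \lor Q)) \to (Q \lor P).
2 \Vdash (Q \to (P \lor Q)) \to (Q \lor P): every world accessible from 2 that forces Q \to (P \lor Q) (namely 2, 3, 4) also forces Q \lor P.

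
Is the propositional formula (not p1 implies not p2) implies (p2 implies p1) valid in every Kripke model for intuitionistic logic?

No

This is the converse of contraposition, which is not intuitionistically valid.
A Kripke countermodel: worlds u, v; order generated by u <= v; atoms true at each world — u:{p2}; v:{p1,p2}.
u does not force (not p1 implies not p2) implies (p2 implies p1): already at u itself, u forces not p1 implies not p2 but u does not force p2 implies p1.
u does not force p2 implies p1: already at u itself, u forces p2 but u does not force p1.
u lacks atom p1, so u does not force p1.
So the root u does not force the formula.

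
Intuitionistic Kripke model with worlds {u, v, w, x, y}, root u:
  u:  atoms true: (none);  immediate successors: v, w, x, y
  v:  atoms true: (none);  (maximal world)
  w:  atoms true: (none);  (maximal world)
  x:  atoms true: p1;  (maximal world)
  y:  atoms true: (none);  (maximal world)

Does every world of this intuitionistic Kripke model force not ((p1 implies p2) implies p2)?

No

Not every world: u does not force not ((p1 implies p2) implies p2).
u does not force not ((p1 implies p2) implies p2) since x is accessible from u and x forces (p1 implies p2) implies p2.
x forces (p1 implies p2) implies p2 vacuously: no world accessible from x forces the antecedent p1 implies p2.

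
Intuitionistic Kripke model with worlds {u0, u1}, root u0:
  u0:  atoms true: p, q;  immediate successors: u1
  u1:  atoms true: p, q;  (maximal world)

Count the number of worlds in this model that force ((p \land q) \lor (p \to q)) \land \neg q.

u0: does not force it — u0 \nVdash ((p \land q) \lor (p \to q)) \land \neg q since u0 fails \neg q.
u1: does not force it — u1 \nVdash ((p \land q) \lor (p \to q)) \land \neg q since u1 fails \neg q.
Worlds forcing the formula: { }.

0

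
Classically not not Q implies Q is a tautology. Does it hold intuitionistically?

No

This is double-negation elimination, which is not intuitionistically valid.
A Kripke countermodel: worlds u0, u1; order generated by u0 <= u1; atoms true at each world — u0:{}; u1:{Q}.
u0 does not force not not Q implies Q: already at u0 itself, u0 forces not not Q but u0 does not force Q.
u0 lacks atom Q, so u0 does not force Q.
So the root u0 does not force the formula.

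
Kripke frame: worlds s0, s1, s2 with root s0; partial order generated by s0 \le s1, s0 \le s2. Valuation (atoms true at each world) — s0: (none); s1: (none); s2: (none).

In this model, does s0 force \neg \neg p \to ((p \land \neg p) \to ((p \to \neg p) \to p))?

s0 \Vdash \neg \neg p \to ((p \land \neg p) \to ((p \to \neg p) \to p)) vacuously: no world accessible from s0 forces the antecedent \neg \neg p.

Yes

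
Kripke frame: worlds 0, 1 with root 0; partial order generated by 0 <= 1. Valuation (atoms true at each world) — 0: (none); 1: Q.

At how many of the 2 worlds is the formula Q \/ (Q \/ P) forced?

1

0: does not force it — 0 ||-/- Q \/ (Q \/ P): neither disjunct is forced at 0.
1: forces it.
Worlds forcing the formula: {1}.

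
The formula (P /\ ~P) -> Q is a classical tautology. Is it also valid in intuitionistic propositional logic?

This is an instance of ex falso quodlibet, which is intuitionistically derivable.
No world can force both P and ~P, so the antecedent P /\ ~P is never forced and the implication holds vacuously at every world.

Yes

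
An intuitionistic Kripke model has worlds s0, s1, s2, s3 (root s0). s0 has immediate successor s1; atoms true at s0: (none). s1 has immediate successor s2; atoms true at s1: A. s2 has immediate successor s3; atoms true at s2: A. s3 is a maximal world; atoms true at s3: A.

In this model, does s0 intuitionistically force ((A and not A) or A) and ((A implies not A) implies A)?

s0 does not force ((A and not A) or A) and ((A implies not A) implies A) since s0 fails (A and not A) or A.

No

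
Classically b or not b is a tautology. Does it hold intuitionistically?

No

This is the law of excluded middle, which is not intuitionistically valid.
A Kripke countermodel: worlds u, v; order generated by u <= v; atoms true at each world — u:{}; v:{b}.
u does not force b or not b: neither disjunct is forced at u.
u lacks atom b, so u does not force b.
So the root u does not force the formula.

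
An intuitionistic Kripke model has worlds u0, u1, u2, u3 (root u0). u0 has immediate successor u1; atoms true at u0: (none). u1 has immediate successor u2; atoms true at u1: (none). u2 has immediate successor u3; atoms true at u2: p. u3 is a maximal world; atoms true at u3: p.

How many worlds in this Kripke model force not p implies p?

u0: forces it.
u1: forces it.
u2: forces it.
u3: forces it.
Worlds forcing the formula: {u0, u1, u2, u3}.

4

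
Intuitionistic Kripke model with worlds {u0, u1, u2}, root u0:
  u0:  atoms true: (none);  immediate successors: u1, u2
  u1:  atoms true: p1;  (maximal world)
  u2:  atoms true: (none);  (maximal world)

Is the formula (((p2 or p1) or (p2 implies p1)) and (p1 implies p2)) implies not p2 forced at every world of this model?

u0 forces (((p2 or p1) or (p2 implies p1)) and (p1 implies p2)) implies not p2: every world accessible from u0 that forces ((p2 or p1) or (p2 implies p1)) and (p1 implies p2) (namely u2) also forces not p2.
Since the root u0 forces (((p2 or p1) or (p2 implies p1)) and (p1 implies p2)) implies not p2 and forcing is persistent (monotone upward), every world forces it.

Yes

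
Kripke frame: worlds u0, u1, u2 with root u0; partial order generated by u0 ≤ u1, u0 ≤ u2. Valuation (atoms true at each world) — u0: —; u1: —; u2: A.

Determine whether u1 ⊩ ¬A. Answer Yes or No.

u1 ⊩ ¬A: no world accessible from u1 forces A.

Yes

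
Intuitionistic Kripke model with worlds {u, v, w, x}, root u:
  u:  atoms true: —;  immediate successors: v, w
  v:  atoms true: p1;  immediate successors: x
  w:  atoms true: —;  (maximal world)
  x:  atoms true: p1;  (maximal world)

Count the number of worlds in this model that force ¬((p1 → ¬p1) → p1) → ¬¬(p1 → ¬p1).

4

u: forces it.
v: forces it.
w: forces it.
x: forces it.
Worlds forcing the formula: {u, v, w, x}.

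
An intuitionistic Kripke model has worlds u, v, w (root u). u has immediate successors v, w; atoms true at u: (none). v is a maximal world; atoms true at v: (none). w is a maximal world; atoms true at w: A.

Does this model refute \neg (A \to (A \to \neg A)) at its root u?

Yes

u \nVdash \neg (A \to (A \to \neg A)) since v is accessible from u and v \Vdash A \to (A \to \neg A).
v \Vdash A \to (A \to \neg A) vacuously: no world accessible from v forces the antecedent A.
So the root u does not force \neg (A \to (A \to \neg A)); the model is a countermodel.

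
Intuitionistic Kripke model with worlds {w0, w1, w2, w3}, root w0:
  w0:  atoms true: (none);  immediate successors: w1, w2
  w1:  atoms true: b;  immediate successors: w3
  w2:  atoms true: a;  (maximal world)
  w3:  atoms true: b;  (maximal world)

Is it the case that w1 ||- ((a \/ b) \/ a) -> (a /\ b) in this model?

w1 ||-/- ((a \/ b) \/ a) -> (a /\ b): already at w1 itself, w1 ||- (a \/ b) \/ a but w1 ||-/- a /\ b.
w1 ||-/- a /\ b since w1 fails a.

No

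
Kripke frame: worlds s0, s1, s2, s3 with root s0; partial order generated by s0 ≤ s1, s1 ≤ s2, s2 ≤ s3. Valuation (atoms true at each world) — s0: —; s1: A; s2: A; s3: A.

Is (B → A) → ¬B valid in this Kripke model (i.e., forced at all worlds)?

Yes

s0 ⊩ (B → A) → ¬B: every world accessible from s0 that forces B → A (namely s0, s1, s2, s3) also forces ¬B.
Since the root s0 forces (B → A) → ¬B and forcing is persistent (monotone upward), every world forces it.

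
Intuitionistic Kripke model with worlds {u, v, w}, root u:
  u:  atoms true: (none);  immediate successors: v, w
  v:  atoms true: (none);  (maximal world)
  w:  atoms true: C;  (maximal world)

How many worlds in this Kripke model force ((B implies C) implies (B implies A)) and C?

1

u: does not force it — u does not force ((B implies C) implies (B implies A)) and C since u fails C.
v: does not force it — v does not force ((B implies C) implies (B implies A)) and C since v fails C.
w: forces it.
Worlds forcing the formula: {w}.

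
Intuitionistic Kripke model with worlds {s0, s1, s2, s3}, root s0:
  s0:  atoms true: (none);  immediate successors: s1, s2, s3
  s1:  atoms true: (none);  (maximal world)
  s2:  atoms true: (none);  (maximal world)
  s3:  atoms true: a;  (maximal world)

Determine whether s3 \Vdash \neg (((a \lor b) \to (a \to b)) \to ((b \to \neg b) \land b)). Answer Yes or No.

No

s3 \nVdash \neg (((a \lor b) \to (a \to b)) \to ((b \to \neg b) \land b)) since s3 is accessible from s3 and s3 \Vdash ((a \lor b) \to (a \to b)) \to ((b \to \neg b) \land b).
s3 \Vdash ((a \lor b) \to (a \to b)) \to ((b \to \neg b) \land b) vacuously: no world accessible from s3 forces the antecedent (a \lor b) \to (a \to b).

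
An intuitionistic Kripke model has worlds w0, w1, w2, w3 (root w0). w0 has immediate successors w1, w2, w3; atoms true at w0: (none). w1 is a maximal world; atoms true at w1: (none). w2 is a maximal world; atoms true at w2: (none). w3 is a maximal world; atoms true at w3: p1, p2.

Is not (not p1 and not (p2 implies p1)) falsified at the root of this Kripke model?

w0 forces not (not p1 and not (p2 implies p1)): no world accessible from w0 forces not p1 and not (p2 implies p1).
So the root w0 forces not (not p1 and not (p2 implies p1)); the model is not a countermodel.

No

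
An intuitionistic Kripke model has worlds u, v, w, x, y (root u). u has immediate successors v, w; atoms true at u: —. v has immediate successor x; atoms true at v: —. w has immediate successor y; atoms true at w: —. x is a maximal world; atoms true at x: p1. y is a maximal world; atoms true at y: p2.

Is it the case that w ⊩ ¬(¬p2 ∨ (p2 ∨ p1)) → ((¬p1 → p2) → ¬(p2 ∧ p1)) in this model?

w ⊩ ¬(¬p2 ∨ (p2 ∨ p1)) → ((¬p1 → p2) → ¬(p2 ∧ p1)) vacuously: no world accessible from w forces the antecedent ¬(¬p2 ∨ (p2 ∨ p1)).

Yes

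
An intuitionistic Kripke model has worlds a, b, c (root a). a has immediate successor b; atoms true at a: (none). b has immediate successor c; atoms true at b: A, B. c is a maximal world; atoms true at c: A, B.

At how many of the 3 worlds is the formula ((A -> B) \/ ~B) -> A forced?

2

a: does not force it — a ||-/- ((A -> B) \/ ~B) -> A: already at a itself, a ||- (A -> B) \/ ~B but a ||-/- A.
b: forces it.
c: forces it.
Worlds forcing the formula: {b, c}.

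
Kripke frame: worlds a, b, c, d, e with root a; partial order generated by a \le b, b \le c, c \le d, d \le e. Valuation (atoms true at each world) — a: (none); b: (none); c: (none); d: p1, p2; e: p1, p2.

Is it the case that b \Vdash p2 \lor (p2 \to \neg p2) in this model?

No

b \nVdash p2 \lor (p2 \to \neg p2): neither disjunct is forced at b.
b lacks atom p2, so b \nVdash p2.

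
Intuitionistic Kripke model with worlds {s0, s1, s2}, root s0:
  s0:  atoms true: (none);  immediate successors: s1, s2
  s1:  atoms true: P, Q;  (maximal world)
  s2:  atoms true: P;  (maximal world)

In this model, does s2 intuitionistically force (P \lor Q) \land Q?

No

s2 \nVdash (P \lor Q) \land Q since s2 fails Q.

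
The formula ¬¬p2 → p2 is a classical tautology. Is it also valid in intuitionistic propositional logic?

No

This is double-negation elimination, which is not intuitionistically valid.
A Kripke countermodel: worlds u0, u1; order generated by u0 ≤ u1; atoms true at each world — u0:{}; u1:{p2}.
u0 ⊮ ¬¬p2 → p2: already at u0 itself, u0 ⊩ ¬¬p2 but u0 ⊮ p2.
u0 lacks atom p2, so u0 ⊮ p2.
So the root u0 does not force the formula.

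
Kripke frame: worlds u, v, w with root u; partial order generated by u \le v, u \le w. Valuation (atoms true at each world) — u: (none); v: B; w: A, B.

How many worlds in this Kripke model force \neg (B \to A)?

1

u: does not force it — u \nVdash \neg (B \to A) since w is accessible from u and w \Vdash B \to A.
v: forces it.
w: does not force it — w \nVdash \neg (B \to A) since w is accessible from w and w \Vdash B \to A.
Worlds forcing the formula: {v}.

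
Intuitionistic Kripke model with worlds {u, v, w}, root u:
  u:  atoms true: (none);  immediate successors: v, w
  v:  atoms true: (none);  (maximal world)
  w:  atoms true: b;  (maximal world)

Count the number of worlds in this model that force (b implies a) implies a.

1

u: does not force it — u does not force (b implies a) implies a: at the accessible world v, v forces b implies a but v does not force a.
v: does not force it — v does not force (b implies a) implies a: already at v itself, v forces b implies a but v does not force a.
w: forces it.
Worlds forcing the formula: {w}.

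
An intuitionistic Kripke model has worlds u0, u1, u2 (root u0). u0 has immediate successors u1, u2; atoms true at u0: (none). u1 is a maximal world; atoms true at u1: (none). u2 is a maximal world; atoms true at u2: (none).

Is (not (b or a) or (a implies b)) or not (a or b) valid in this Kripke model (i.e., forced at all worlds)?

Yes

u0 forces (not (b or a) or (a implies b)) or not (a or b) via the disjunct not (b or a) or (a implies b).
Since the root u0 forces (not (b or a) or (a implies b)) or not (a or b) and forcing is persistent (monotone upward), every world forces it.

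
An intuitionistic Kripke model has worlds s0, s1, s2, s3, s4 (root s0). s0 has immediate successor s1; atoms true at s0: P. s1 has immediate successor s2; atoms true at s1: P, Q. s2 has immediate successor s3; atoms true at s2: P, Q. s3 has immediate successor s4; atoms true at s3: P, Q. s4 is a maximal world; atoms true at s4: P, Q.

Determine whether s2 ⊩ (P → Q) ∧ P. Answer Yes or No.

Yes

s2 ⊩ (P → Q) ∧ P since s2 forces both conjuncts.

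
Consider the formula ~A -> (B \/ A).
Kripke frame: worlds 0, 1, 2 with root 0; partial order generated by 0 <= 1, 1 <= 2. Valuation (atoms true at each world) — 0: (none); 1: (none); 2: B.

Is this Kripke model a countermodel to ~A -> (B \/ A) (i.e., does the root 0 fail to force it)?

0 ||-/- ~A -> (B \/ A): already at 0 itself, 0 ||- ~A but 0 ||-/- B \/ A.
0 ||-/- B \/ A: neither disjunct is forced at 0.
0 lacks atom B, so 0 ||-/- B.
So the root 0 does not force ~A -> (B \/ A); the model is a countermodel.

Yes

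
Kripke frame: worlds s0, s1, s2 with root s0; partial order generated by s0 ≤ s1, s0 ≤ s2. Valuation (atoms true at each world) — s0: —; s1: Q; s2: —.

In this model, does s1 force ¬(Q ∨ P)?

No

s1 ⊮ ¬(Q ∨ P) since s1 is accessible from s1 and s1 ⊩ Q ∨ P.
s1 ⊩ Q ∨ P via the disjunct Q.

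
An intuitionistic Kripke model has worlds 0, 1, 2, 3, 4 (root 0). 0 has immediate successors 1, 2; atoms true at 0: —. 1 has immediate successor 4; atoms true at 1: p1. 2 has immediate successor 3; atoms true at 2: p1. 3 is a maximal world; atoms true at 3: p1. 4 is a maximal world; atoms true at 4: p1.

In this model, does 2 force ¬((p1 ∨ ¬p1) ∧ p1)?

2 ⊮ ¬((p1 ∨ ¬p1) ∧ p1) since 2 is accessible from 2 and 2 ⊩ (p1 ∨ ¬p1) ∧ p1.
2 ⊩ (p1 ∨ ¬p1) ∧ p1 since 2 forces both conjuncts.

No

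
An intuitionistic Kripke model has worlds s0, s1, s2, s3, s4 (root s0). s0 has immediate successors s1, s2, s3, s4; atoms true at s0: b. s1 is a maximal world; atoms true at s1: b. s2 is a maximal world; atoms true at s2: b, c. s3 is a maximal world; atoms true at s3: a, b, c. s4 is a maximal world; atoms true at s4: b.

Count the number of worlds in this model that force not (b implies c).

s0: does not force it — s0 does not force not (b implies c) since s2 is accessible from s0 and s2 forces b implies c.
s1: forces it.
s2: does not force it — s2 does not force not (b implies c) since s2 is accessible from s2 and s2 forces b implies c.
s3: does not force it — s3 does not force not (b implies c) since s3 is accessible from s3 and s3 forces b implies c.
s4: forces it.
Worlds forcing the formula: {s1, s4}.

2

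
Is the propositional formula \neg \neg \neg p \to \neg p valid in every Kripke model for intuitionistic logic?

This is triple-negation reduction, which is intuitionistically derivable.
Assume \neg \neg \neg p and suppose p. Then \neg \neg p (double-negation introduction), contradicting \neg \neg \neg p. So \neg p.

Yes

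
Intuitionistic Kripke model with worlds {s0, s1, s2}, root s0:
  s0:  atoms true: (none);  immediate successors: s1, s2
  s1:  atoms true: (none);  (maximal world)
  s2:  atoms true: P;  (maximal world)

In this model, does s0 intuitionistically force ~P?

No

s0 ||-/- ~P since s2 is accessible from s0 and s2 ||- P.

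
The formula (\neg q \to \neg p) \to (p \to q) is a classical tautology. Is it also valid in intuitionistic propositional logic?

No

This is the converse of contraposition, which is not intuitionistically valid.
A Kripke countermodel: worlds a, b; order generated by a \le b; atoms true at each world — a:{p}; b:{p,q}.
a \nVdash (\neg q \to \neg p) \to (p \to q): already at a itself, a \Vdash \neg q \to \neg p but a \nVdash p \to q.
a \nVdash p \to q: already at a itself, a \Vdash p but a \nVdash q.
a lacks atom q, so a \nVdash q.
So the root a does not force the formula.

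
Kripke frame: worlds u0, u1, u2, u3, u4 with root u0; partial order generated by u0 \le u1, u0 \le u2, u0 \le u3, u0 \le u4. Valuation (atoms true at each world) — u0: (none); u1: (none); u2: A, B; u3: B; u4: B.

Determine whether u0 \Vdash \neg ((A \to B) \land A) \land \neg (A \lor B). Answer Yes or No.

No

u0 \nVdash \neg ((A \to B) \land A) \land \neg (A \lor B) since u0 fails \neg ((A \to B) \land A).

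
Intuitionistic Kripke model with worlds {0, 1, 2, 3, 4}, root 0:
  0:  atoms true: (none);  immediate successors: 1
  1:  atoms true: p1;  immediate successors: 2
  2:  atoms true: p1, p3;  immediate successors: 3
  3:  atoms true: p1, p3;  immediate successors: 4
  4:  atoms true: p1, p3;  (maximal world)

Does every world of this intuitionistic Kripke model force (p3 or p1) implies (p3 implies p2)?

No

Not every world: 0 does not force (p3 or p1) implies (p3 implies p2).
0 does not force (p3 or p1) implies (p3 implies p2): at the accessible world 1, 1 forces p3 or p1 but 1 does not force p3 implies p2.
1 does not force p3 implies p2: at the accessible world 2, 2 forces p3 but 2 does not force p2.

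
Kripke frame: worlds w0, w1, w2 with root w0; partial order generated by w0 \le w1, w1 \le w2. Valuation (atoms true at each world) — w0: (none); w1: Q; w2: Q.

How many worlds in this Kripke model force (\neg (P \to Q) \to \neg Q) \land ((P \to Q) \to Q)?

w0: does not force it — w0 \nVdash (\neg (P \to Q) \to \neg Q) \land ((P \to Q) \to Q) since w0 fails (P \to Q) \to Q.
w1: forces it.
w2: forces it.
Worlds forcing the formula: {w1, w2}.

2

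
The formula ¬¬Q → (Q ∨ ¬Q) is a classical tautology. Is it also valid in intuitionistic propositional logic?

This is a variant of double-negation elimination (deriving excluded middle from double negation), which is not intuitionistically valid.
A Kripke countermodel: worlds s0, s1; order generated by s0 ≤ s1; atoms true at each world — s0:{}; s1:{Q}.
s0 ⊮ ¬¬Q → (Q ∨ ¬Q): already at s0 itself, s0 ⊩ ¬¬Q but s0 ⊮ Q ∨ ¬Q.
s0 ⊮ Q ∨ ¬Q: neither disjunct is forced at s0.
s0 lacks atom Q, so s0 ⊮ Q.
So the root s0 does not force the formula.

No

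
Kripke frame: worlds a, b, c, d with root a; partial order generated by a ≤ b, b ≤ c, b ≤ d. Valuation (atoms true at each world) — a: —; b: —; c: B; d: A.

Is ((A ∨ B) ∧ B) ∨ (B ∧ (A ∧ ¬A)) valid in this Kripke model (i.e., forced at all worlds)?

Not every world: a ⊮ ((A ∨ B) ∧ B) ∨ (B ∧ (A ∧ ¬A)).
a ⊮ ((A ∨ B) ∧ B) ∨ (B ∧ (A ∧ ¬A)): neither disjunct is forced at a.
a ⊮ (A ∨ B) ∧ B since a fails A ∨ B.

No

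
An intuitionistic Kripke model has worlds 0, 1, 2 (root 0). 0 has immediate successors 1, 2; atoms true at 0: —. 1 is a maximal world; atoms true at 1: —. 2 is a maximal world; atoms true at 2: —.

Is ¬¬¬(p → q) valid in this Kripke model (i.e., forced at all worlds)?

No

Not every world: 0 ⊮ ¬¬¬(p → q).
0 ⊮ ¬¬¬(p → q) since 0 is accessible from 0 and 0 ⊩ ¬¬(p → q).
0 ⊩ ¬¬(p → q): no world accessible from 0 forces ¬(p → q).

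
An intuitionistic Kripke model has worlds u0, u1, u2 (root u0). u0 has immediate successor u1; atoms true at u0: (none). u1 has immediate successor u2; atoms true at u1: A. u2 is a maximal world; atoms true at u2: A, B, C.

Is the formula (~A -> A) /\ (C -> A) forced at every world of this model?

u0 ||- (~A -> A) /\ (C -> A) since u0 forces both conjuncts.
Since the root u0 forces (~A -> A) /\ (C -> A) and forcing is persistent (monotone upward), every world forces it.

Yes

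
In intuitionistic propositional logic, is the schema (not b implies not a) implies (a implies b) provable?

No

This is the converse of contraposition, which is not intuitionistically valid.
A Kripke countermodel: worlds u, v; order generated by u <= v; atoms true at each world — u:{a}; v:{a,b}.
u does not force (not b implies not a) implies (a implies b): already at u itself, u forces not b implies not a but u does not force a implies b.
u does not force a implies b: already at u itself, u forces a but u does not force b.
u lacks atom b, so u does not force b.
So the root u does not force the formula.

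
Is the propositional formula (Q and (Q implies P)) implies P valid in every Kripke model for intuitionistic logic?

This is modus ponens in implicational form, which is intuitionistically derivable.
If a world forces Q and Q implies P, then applying the implication at that world (which is accessible from itself) gives P.

Yes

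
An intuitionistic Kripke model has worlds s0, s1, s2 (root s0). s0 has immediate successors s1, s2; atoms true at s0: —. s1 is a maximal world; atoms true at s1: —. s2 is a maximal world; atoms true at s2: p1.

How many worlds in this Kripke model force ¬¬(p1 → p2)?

s0: does not force it — s0 ⊮ ¬¬(p1 → p2) since s2 is accessible from s0 and s2 ⊩ ¬(p1 → p2).
s1: forces it.
s2: does not force it — s2 ⊮ ¬¬(p1 → p2) since s2 is accessible from s2 and s2 ⊩ ¬(p1 → p2).
Worlds forcing the formula: {s1}.

1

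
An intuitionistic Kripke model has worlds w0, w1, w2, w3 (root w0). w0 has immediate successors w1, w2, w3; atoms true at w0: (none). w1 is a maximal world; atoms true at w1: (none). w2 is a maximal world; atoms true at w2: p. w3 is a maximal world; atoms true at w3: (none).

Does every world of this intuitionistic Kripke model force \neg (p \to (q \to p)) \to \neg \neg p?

Yes

w0 \Vdash \neg (p \to (q \to p)) \to \neg \neg p vacuously: no world accessible from w0 forces the antecedent \neg (p \to (q \to p)).
Since the root w0 forces \neg (p \to (q \to p)) \to \neg \neg p and forcing is persistent (monotone upward), every world forces it.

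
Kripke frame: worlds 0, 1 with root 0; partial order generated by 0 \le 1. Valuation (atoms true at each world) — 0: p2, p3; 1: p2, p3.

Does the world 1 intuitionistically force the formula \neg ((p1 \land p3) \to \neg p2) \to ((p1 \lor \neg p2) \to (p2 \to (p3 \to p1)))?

Yes

1 \Vdash \neg ((p1 \land p3) \to \neg p2) \to ((p1 \lor \neg p2) \to (p2 \to (p3 \to p1))) vacuously: no world accessible from 1 forces the antecedent \neg ((p1 \land p3) \to \neg p2).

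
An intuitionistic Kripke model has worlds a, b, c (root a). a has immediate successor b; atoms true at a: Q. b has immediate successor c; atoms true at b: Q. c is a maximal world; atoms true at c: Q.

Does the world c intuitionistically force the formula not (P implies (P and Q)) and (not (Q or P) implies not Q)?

No

c does not force not (P implies (P and Q)) and (not (Q or P) implies not Q) since c fails not (P implies (P and Q)).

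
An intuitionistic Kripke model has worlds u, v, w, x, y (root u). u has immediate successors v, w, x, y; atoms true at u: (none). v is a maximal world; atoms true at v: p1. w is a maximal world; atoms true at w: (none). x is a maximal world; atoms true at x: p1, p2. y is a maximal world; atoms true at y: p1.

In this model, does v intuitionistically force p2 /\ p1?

No

v ||-/- p2 /\ p1 since v fails p2.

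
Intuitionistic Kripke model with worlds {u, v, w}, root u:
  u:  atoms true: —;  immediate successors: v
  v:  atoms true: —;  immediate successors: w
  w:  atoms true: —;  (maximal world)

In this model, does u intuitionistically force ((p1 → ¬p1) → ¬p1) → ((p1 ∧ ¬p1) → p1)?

u ⊩ ((p1 → ¬p1) → ¬p1) → ((p1 ∧ ¬p1) → p1): every world accessible from u that forces (p1 → ¬p1) → ¬p1 (namely u, v, w) also forces (p1 ∧ ¬p1) → p1.

Yes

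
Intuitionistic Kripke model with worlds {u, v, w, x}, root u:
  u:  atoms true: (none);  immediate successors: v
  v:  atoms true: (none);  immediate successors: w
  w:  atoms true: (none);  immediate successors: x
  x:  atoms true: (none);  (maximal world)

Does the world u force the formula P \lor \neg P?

u \Vdash P \lor \neg P via the disjunct \neg P.

Yes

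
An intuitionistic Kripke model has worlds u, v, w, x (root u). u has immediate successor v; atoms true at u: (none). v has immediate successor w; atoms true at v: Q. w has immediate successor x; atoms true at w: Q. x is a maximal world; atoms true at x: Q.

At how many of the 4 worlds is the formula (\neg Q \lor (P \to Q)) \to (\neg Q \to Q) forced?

4

u: forces it.
v: forces it.
w: forces it.
x: forces it.
Worlds forcing the formula: {u, v, w, x}.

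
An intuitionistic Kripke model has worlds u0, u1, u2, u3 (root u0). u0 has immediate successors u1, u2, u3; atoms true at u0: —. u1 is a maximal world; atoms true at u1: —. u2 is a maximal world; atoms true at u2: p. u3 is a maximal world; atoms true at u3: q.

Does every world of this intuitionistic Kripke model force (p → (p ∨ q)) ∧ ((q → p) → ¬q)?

u0 ⊩ (p → (p ∨ q)) ∧ ((q → p) → ¬q) since u0 forces both conjuncts.
Since the root u0 forces (p → (p ∨ q)) ∧ ((q → p) → ¬q) and forcing is persistent (monotone upward), every world forces it.

Yes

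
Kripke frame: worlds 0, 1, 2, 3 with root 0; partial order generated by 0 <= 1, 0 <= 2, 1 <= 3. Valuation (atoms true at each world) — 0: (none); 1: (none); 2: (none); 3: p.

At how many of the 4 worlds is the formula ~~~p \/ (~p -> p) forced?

0: does not force it — 0 ||-/- ~~~p \/ (~p -> p): neither disjunct is forced at 0.
1: forces it.
2: forces it.
3: forces it.
Worlds forcing the formula: {1, 2, 3}.

3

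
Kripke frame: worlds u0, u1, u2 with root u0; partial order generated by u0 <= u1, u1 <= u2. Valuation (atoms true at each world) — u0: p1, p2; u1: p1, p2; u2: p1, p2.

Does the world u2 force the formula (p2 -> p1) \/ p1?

Yes

u2 ||- (p2 -> p1) \/ p1 via the disjunct p2 -> p1.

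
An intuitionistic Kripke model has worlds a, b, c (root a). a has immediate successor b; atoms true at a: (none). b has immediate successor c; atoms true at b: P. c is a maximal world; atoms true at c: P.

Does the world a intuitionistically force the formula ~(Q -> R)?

a ||-/- ~(Q -> R) since a is accessible from a and a ||- Q -> R.
a ||- Q -> R vacuously: no world accessible from a forces the antecedent Q.

No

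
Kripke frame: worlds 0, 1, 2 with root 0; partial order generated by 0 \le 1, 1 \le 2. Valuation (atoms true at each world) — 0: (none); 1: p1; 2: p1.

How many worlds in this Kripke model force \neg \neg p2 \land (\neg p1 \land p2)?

0

0: does not force it — 0 \nVdash \neg \neg p2 \land (\neg p1 \land p2) since 0 fails \neg \neg p2.
1: does not force it — 1 \nVdash \neg \neg p2 \land (\neg p1 \land p2) since 1 fails \neg \neg p2.
2: does not force it — 2 \nVdash \neg \neg p2 \land (\neg p1 \land p2) since 2 fails \neg \neg p2.
Worlds forcing the formula: { }.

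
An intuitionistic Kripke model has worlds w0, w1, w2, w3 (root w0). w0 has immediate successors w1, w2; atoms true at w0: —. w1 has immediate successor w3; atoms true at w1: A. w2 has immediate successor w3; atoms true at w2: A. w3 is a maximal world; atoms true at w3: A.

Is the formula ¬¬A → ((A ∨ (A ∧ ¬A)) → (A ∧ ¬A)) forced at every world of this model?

No

Not every world: w0 ⊮ ¬¬A → ((A ∨ (A ∧ ¬A)) → (A ∧ ¬A)).
w0 ⊮ ¬¬A → ((A ∨ (A ∧ ¬A)) → (A ∧ ¬A)): already at w0 itself, w0 ⊩ ¬¬A but w0 ⊮ (A ∨ (A ∧ ¬A)) → (A ∧ ¬A).
w0 ⊮ (A ∨ (A ∧ ¬A)) → (A ∧ ¬A): at the accessible world w1, w1 ⊩ A ∨ (A ∧ ¬A) but w1 ⊮ A ∧ ¬A.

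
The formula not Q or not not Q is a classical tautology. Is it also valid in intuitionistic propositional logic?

No

This is the weak law of excluded middle, which is not intuitionistically valid.
A Kripke countermodel: worlds s0, s1, s2; order generated by s0 <= s1, s0 <= s2; atoms true at each world — s0:{}; s1:{Q}; s2:{}.
s0 does not force not Q or not not Q: neither disjunct is forced at s0.
s0 does not force not Q since s1 is accessible from s0 and s1 forces Q.
So the root s0 does not force the formula.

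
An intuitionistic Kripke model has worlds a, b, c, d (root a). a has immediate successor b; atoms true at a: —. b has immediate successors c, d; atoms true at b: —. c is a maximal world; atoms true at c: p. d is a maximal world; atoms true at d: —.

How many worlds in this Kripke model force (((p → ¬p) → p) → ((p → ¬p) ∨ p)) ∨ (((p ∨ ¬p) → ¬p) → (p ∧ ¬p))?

4

a: forces it.
b: forces it.
c: forces it.
d: forces it.
Worlds forcing the formula: {a, b, c, d}.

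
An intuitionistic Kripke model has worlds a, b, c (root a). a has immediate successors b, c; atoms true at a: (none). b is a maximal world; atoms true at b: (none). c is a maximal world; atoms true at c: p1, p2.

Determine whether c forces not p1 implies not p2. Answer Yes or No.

c forces not p1 implies not p2 vacuously: no world accessible from c forces the antecedent not p1.

Yes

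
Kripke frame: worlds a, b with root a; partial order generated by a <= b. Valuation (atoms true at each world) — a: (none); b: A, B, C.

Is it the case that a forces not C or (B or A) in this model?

No

a does not force not C or (B or A): neither disjunct is forced at a.
a does not force not C since b is accessible from a and b forces C.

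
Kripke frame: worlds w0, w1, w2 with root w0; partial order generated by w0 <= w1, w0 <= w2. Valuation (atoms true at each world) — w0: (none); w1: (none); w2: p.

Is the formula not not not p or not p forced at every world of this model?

Not every world: w0 does not force not not not p or not p.
w0 does not force not not not p or not p: neither disjunct is forced at w0.
w0 does not force not not not p since w2 is accessible from w0 and w2 forces not not p.
w2 forces not not p: no world accessible from w2 forces not p.

No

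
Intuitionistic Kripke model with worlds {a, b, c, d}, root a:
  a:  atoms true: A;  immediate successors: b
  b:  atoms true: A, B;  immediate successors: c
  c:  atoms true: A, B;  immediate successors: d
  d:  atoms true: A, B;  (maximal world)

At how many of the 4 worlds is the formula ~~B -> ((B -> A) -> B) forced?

3

a: does not force it — a ||-/- ~~B -> ((B -> A) -> B): already at a itself, a ||- ~~B but a ||-/- (B -> A) -> B.
b: forces it.
c: forces it.
d: forces it.
Worlds forcing the formula: {b, c, d}.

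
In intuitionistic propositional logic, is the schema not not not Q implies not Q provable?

This is triple-negation reduction, which is intuitionistically derivable.
Assume not not not Q and suppose Q. Then not not Q (double-negation introduction), contradicting not not not Q. So not Q.

Yes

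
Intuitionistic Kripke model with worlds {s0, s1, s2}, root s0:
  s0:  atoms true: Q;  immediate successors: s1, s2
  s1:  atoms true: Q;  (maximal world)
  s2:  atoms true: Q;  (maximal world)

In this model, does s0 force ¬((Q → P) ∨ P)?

Yes

s0 ⊩ ¬((Q → P) ∨ P): no world accessible from s0 forces (Q → P) ∨ P.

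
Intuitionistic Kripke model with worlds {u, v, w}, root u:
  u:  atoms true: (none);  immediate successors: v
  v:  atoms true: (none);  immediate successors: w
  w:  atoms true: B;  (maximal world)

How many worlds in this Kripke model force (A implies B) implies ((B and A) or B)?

1

u: does not force it — u does not force (A implies B) implies ((B and A) or B): already at u itself, u forces A implies B but u does not force (B and A) or B.
v: does not force it.
w: forces it.
Worlds forcing the formula: {w}.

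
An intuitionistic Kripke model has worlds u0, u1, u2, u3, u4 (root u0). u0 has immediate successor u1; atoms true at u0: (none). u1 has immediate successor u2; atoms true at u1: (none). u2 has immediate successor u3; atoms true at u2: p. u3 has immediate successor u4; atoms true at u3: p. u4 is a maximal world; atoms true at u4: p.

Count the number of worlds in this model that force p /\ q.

u0: does not force it — u0 ||-/- p /\ q since u0 fails p.
u1: does not force it — u1 ||-/- p /\ q since u1 fails p.
u2: does not force it.
u3: does not force it.
u4: does not force it.
Worlds forcing the formula: { }.

0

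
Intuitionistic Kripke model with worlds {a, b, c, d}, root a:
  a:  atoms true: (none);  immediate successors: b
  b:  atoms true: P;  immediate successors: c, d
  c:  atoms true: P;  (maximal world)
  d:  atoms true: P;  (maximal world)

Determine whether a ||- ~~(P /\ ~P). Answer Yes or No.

No

a ||-/- ~~(P /\ ~P) since a is accessible from a and a ||- ~(P /\ ~P).
a ||- ~(P /\ ~P): no world accessible from a forces P /\ ~P.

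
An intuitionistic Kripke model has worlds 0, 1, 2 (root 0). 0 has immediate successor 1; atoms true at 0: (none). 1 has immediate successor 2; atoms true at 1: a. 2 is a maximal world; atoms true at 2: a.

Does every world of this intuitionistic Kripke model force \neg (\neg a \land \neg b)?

0 \Vdash \neg (\neg a \land \neg b): no world accessible from 0 forces \neg a \land \neg b.
Since the root 0 forces \neg (\neg a \land \neg b) and forcing is persistent (monotone upward), every world forces it.

Yes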